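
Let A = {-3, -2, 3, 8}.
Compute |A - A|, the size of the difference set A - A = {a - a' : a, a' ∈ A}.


A - A = {a - a' : a, a' ∈ A}; |A| = 4.
Bounds: 2|A|-1 ≤ |A - A| ≤ |A|² - |A| + 1, i.e. 7 ≤ |A - A| ≤ 13.
Note: 0 ∈ A - A always (from a - a). The set is symmetric: if d ∈ A - A then -d ∈ A - A.
Enumerate nonzero differences d = a - a' with a > a' (then include -d):
Positive differences: {1, 5, 6, 10, 11}
Full difference set: {0} ∪ (positive diffs) ∪ (negative diffs).
|A - A| = 1 + 2·5 = 11 (matches direct enumeration: 11).

|A - A| = 11


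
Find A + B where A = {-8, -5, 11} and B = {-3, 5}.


A + B = {a + b : a ∈ A, b ∈ B}.
Enumerate all |A|·|B| = 3·2 = 6 pairs (a, b) and collect distinct sums.
a = -8: -8+-3=-11, -8+5=-3
a = -5: -5+-3=-8, -5+5=0
a = 11: 11+-3=8, 11+5=16
Collecting distinct sums: A + B = {-11, -8, -3, 0, 8, 16}
|A + B| = 6

A + B = {-11, -8, -3, 0, 8, 16}


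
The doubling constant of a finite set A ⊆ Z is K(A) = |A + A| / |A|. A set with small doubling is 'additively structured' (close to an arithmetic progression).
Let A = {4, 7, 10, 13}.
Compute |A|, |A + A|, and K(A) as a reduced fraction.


|A| = 4.
Compute A + A by enumerating all 16 pairs.
A + A = {8, 11, 14, 17, 20, 23, 26}, so |A + A| = 7.
K = |A + A| / |A| = 7/4 (already in lowest terms) ≈ 1.7500.
Reference: AP of size 4 gives K = 7/4 ≈ 1.7500; a fully generic set of size 4 gives K ≈ 2.5000.

|A| = 4, |A + A| = 7, K = 7/4.


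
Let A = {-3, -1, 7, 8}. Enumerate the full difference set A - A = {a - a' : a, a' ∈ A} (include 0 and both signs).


A - A = {a - a' : a, a' ∈ A}.
Compute a - a' for each ordered pair (a, a'):
a = -3: -3--3=0, -3--1=-2, -3-7=-10, -3-8=-11
a = -1: -1--3=2, -1--1=0, -1-7=-8, -1-8=-9
a = 7: 7--3=10, 7--1=8, 7-7=0, 7-8=-1
a = 8: 8--3=11, 8--1=9, 8-7=1, 8-8=0
Collecting distinct values (and noting 0 appears from a-a):
A - A = {-11, -10, -9, -8, -2, -1, 0, 1, 2, 8, 9, 10, 11}
|A - A| = 13

A - A = {-11, -10, -9, -8, -2, -1, 0, 1, 2, 8, 9, 10, 11}


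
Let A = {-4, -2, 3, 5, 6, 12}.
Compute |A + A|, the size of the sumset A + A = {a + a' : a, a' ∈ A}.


A + A = {a + a' : a, a' ∈ A}; |A| = 6.
General bounds: 2|A| - 1 ≤ |A + A| ≤ |A|(|A|+1)/2, i.e. 11 ≤ |A + A| ≤ 21.
Lower bound 2|A|-1 is attained iff A is an arithmetic progression.
Enumerate sums a + a' for a ≤ a' (symmetric, so this suffices):
a = -4: -4+-4=-8, -4+-2=-6, -4+3=-1, -4+5=1, -4+6=2, -4+12=8
a = -2: -2+-2=-4, -2+3=1, -2+5=3, -2+6=4, -2+12=10
a = 3: 3+3=6, 3+5=8, 3+6=9, 3+12=15
a = 5: 5+5=10, 5+6=11, 5+12=17
a = 6: 6+6=12, 6+12=18
a = 12: 12+12=24
Distinct sums: {-8, -6, -4, -1, 1, 2, 3, 4, 6, 8, 9, 10, 11, 12, 15, 17, 18, 24}
|A + A| = 18

|A + A| = 18


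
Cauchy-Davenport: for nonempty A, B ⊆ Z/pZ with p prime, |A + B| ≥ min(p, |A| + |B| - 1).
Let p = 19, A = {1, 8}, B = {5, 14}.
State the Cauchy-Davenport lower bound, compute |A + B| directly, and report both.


Cauchy-Davenport: |A + B| ≥ min(p, |A| + |B| - 1) for A, B nonempty in Z/pZ.
|A| = 2, |B| = 2, p = 19.
CD lower bound = min(19, 2 + 2 - 1) = min(19, 3) = 3.
Compute A + B mod 19 directly:
a = 1: 1+5=6, 1+14=15
a = 8: 8+5=13, 8+14=3
A + B = {3, 6, 13, 15}, so |A + B| = 4.
Verify: 4 ≥ 3? Yes ✓.

CD lower bound = 3, actual |A + B| = 4.


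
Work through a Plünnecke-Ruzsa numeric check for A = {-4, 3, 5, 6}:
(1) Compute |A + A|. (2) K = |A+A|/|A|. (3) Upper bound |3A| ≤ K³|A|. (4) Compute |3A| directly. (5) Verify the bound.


|A| = 4.
Step 1: Compute A + A by enumerating all 16 pairs.
A + A = {-8, -1, 1, 2, 6, 8, 9, 10, 11, 12}, so |A + A| = 10.
Step 2: Doubling constant K = |A + A|/|A| = 10/4 = 10/4 ≈ 2.5000.
Step 3: Plünnecke-Ruzsa gives |3A| ≤ K³·|A| = (2.5000)³ · 4 ≈ 62.5000.
Step 4: Compute 3A = A + A + A directly by enumerating all triples (a,b,c) ∈ A³; |3A| = 19.
Step 5: Check 19 ≤ 62.5000? Yes ✓.

K = 10/4, Plünnecke-Ruzsa bound K³|A| ≈ 62.5000, |3A| = 19, inequality holds.


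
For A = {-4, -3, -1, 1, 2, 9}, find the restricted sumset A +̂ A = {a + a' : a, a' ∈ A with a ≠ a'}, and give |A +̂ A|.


Restricted sumset: A +̂ A = {a + a' : a ∈ A, a' ∈ A, a ≠ a'}.
Equivalently, take A + A and drop any sum 2a that is achievable ONLY as a + a for a ∈ A (i.e. sums representable only with equal summands).
Enumerate pairs (a, a') with a < a' (symmetric, so each unordered pair gives one sum; this covers all a ≠ a'):
  -4 + -3 = -7
  -4 + -1 = -5
  -4 + 1 = -3
  -4 + 2 = -2
  -4 + 9 = 5
  -3 + -1 = -4
  -3 + 1 = -2
  -3 + 2 = -1
  -3 + 9 = 6
  -1 + 1 = 0
  -1 + 2 = 1
  -1 + 9 = 8
  1 + 2 = 3
  1 + 9 = 10
  2 + 9 = 11
Collected distinct sums: {-7, -5, -4, -3, -2, -1, 0, 1, 3, 5, 6, 8, 10, 11}
|A +̂ A| = 14
(Reference bound: |A +̂ A| ≥ 2|A| - 3 for |A| ≥ 2, with |A| = 6 giving ≥ 9.)

|A +̂ A| = 14


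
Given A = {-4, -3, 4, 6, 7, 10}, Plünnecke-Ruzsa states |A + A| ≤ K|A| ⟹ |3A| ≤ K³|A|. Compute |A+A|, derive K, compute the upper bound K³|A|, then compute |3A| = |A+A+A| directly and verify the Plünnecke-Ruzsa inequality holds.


|A| = 6.
Step 1: Compute A + A by enumerating all 36 pairs.
A + A = {-8, -7, -6, 0, 1, 2, 3, 4, 6, 7, 8, 10, 11, 12, 13, 14, 16, 17, 20}, so |A + A| = 19.
Step 2: Doubling constant K = |A + A|/|A| = 19/6 = 19/6 ≈ 3.1667.
Step 3: Plünnecke-Ruzsa gives |3A| ≤ K³·|A| = (3.1667)³ · 6 ≈ 190.5278.
Step 4: Compute 3A = A + A + A directly by enumerating all triples (a,b,c) ∈ A³; |3A| = 36.
Step 5: Check 36 ≤ 190.5278? Yes ✓.

K = 19/6, Plünnecke-Ruzsa bound K³|A| ≈ 190.5278, |3A| = 36, inequality holds.


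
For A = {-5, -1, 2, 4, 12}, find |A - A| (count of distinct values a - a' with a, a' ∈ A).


A - A = {a - a' : a, a' ∈ A}; |A| = 5.
Bounds: 2|A|-1 ≤ |A - A| ≤ |A|² - |A| + 1, i.e. 9 ≤ |A - A| ≤ 21.
Note: 0 ∈ A - A always (from a - a). The set is symmetric: if d ∈ A - A then -d ∈ A - A.
Enumerate nonzero differences d = a - a' with a > a' (then include -d):
Positive differences: {2, 3, 4, 5, 7, 8, 9, 10, 13, 17}
Full difference set: {0} ∪ (positive diffs) ∪ (negative diffs).
|A - A| = 1 + 2·10 = 21 (matches direct enumeration: 21).

|A - A| = 21


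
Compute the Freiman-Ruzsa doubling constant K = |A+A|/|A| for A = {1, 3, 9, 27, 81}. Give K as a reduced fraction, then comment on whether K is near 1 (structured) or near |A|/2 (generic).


|A| = 5.
Compute A + A by enumerating all 25 pairs.
A + A = {2, 4, 6, 10, 12, 18, 28, 30, 36, 54, 82, 84, 90, 108, 162}, so |A + A| = 15.
K = |A + A| / |A| = 15/5 = 3/1 ≈ 3.0000.
Reference: AP of size 5 gives K = 9/5 ≈ 1.8000; a fully generic set of size 5 gives K ≈ 3.0000.

|A| = 5, |A + A| = 15, K = 15/5 = 3/1.


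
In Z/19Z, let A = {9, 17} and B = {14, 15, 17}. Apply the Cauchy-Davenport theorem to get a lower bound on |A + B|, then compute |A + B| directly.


Cauchy-Davenport: |A + B| ≥ min(p, |A| + |B| - 1) for A, B nonempty in Z/pZ.
|A| = 2, |B| = 3, p = 19.
CD lower bound = min(19, 2 + 3 - 1) = min(19, 4) = 4.
Compute A + B mod 19 directly:
a = 9: 9+14=4, 9+15=5, 9+17=7
a = 17: 17+14=12, 17+15=13, 17+17=15
A + B = {4, 5, 7, 12, 13, 15}, so |A + B| = 6.
Verify: 6 ≥ 4? Yes ✓.

CD lower bound = 4, actual |A + B| = 6.


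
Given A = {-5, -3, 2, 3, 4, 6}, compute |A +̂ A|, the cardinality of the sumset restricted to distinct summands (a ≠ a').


Restricted sumset: A +̂ A = {a + a' : a ∈ A, a' ∈ A, a ≠ a'}.
Equivalently, take A + A and drop any sum 2a that is achievable ONLY as a + a for a ∈ A (i.e. sums representable only with equal summands).
Enumerate pairs (a, a') with a < a' (symmetric, so each unordered pair gives one sum; this covers all a ≠ a'):
  -5 + -3 = -8
  -5 + 2 = -3
  -5 + 3 = -2
  -5 + 4 = -1
  -5 + 6 = 1
  -3 + 2 = -1
  -3 + 3 = 0
  -3 + 4 = 1
  -3 + 6 = 3
  2 + 3 = 5
  2 + 4 = 6
  2 + 6 = 8
  3 + 4 = 7
  3 + 6 = 9
  4 + 6 = 10
Collected distinct sums: {-8, -3, -2, -1, 0, 1, 3, 5, 6, 7, 8, 9, 10}
|A +̂ A| = 13
(Reference bound: |A +̂ A| ≥ 2|A| - 3 for |A| ≥ 2, with |A| = 6 giving ≥ 9.)

|A +̂ A| = 13


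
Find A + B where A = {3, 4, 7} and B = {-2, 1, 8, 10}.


A + B = {a + b : a ∈ A, b ∈ B}.
Enumerate all |A|·|B| = 3·4 = 12 pairs (a, b) and collect distinct sums.
a = 3: 3+-2=1, 3+1=4, 3+8=11, 3+10=13
a = 4: 4+-2=2, 4+1=5, 4+8=12, 4+10=14
a = 7: 7+-2=5, 7+1=8, 7+8=15, 7+10=17
Collecting distinct sums: A + B = {1, 2, 4, 5, 8, 11, 12, 13, 14, 15, 17}
|A + B| = 11

A + B = {1, 2, 4, 5, 8, 11, 12, 13, 14, 15, 17}


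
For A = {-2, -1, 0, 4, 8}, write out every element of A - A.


A - A = {a - a' : a, a' ∈ A}.
Compute a - a' for each ordered pair (a, a'):
a = -2: -2--2=0, -2--1=-1, -2-0=-2, -2-4=-6, -2-8=-10
a = -1: -1--2=1, -1--1=0, -1-0=-1, -1-4=-5, -1-8=-9
a = 0: 0--2=2, 0--1=1, 0-0=0, 0-4=-4, 0-8=-8
a = 4: 4--2=6, 4--1=5, 4-0=4, 4-4=0, 4-8=-4
a = 8: 8--2=10, 8--1=9, 8-0=8, 8-4=4, 8-8=0
Collecting distinct values (and noting 0 appears from a-a):
A - A = {-10, -9, -8, -6, -5, -4, -2, -1, 0, 1, 2, 4, 5, 6, 8, 9, 10}
|A - A| = 17

A - A = {-10, -9, -8, -6, -5, -4, -2, -1, 0, 1, 2, 4, 5, 6, 8, 9, 10}


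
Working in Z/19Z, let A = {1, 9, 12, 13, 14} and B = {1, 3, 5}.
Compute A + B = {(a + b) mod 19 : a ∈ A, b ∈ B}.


Work in Z/19Z: reduce every sum a + b modulo 19.
Enumerate all 15 pairs:
a = 1: 1+1=2, 1+3=4, 1+5=6
a = 9: 9+1=10, 9+3=12, 9+5=14
a = 12: 12+1=13, 12+3=15, 12+5=17
a = 13: 13+1=14, 13+3=16, 13+5=18
a = 14: 14+1=15, 14+3=17, 14+5=0
Distinct residues collected: {0, 2, 4, 6, 10, 12, 13, 14, 15, 16, 17, 18}
|A + B| = 12 (out of 19 total residues).

A + B = {0, 2, 4, 6, 10, 12, 13, 14, 15, 16, 17, 18}


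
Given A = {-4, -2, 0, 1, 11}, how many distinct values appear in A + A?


A + A = {a + a' : a, a' ∈ A}; |A| = 5.
General bounds: 2|A| - 1 ≤ |A + A| ≤ |A|(|A|+1)/2, i.e. 9 ≤ |A + A| ≤ 15.
Lower bound 2|A|-1 is attained iff A is an arithmetic progression.
Enumerate sums a + a' for a ≤ a' (symmetric, so this suffices):
a = -4: -4+-4=-8, -4+-2=-6, -4+0=-4, -4+1=-3, -4+11=7
a = -2: -2+-2=-4, -2+0=-2, -2+1=-1, -2+11=9
a = 0: 0+0=0, 0+1=1, 0+11=11
a = 1: 1+1=2, 1+11=12
a = 11: 11+11=22
Distinct sums: {-8, -6, -4, -3, -2, -1, 0, 1, 2, 7, 9, 11, 12, 22}
|A + A| = 14

|A + A| = 14


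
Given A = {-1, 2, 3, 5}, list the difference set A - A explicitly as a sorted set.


A - A = {a - a' : a, a' ∈ A}.
Compute a - a' for each ordered pair (a, a'):
a = -1: -1--1=0, -1-2=-3, -1-3=-4, -1-5=-6
a = 2: 2--1=3, 2-2=0, 2-3=-1, 2-5=-3
a = 3: 3--1=4, 3-2=1, 3-3=0, 3-5=-2
a = 5: 5--1=6, 5-2=3, 5-3=2, 5-5=0
Collecting distinct values (and noting 0 appears from a-a):
A - A = {-6, -4, -3, -2, -1, 0, 1, 2, 3, 4, 6}
|A - A| = 11

A - A = {-6, -4, -3, -2, -1, 0, 1, 2, 3, 4, 6}


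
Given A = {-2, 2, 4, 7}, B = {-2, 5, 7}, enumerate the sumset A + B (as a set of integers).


A + B = {a + b : a ∈ A, b ∈ B}.
Enumerate all |A|·|B| = 4·3 = 12 pairs (a, b) and collect distinct sums.
a = -2: -2+-2=-4, -2+5=3, -2+7=5
a = 2: 2+-2=0, 2+5=7, 2+7=9
a = 4: 4+-2=2, 4+5=9, 4+7=11
a = 7: 7+-2=5, 7+5=12, 7+7=14
Collecting distinct sums: A + B = {-4, 0, 2, 3, 5, 7, 9, 11, 12, 14}
|A + B| = 10

A + B = {-4, 0, 2, 3, 5, 7, 9, 11, 12, 14}


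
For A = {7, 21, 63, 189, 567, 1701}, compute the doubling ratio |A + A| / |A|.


|A| = 6.
Compute A + A by enumerating all 36 pairs.
A + A = {14, 28, 42, 70, 84, 126, 196, 210, 252, 378, 574, 588, 630, 756, 1134, 1708, 1722, 1764, 1890, 2268, 3402}, so |A + A| = 21.
K = |A + A| / |A| = 21/6 = 7/2 ≈ 3.5000.
Reference: AP of size 6 gives K = 11/6 ≈ 1.8333; a fully generic set of size 6 gives K ≈ 3.5000.

|A| = 6, |A + A| = 21, K = 21/6 = 7/2.


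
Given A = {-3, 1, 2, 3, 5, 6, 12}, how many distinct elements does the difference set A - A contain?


A - A = {a - a' : a, a' ∈ A}; |A| = 7.
Bounds: 2|A|-1 ≤ |A - A| ≤ |A|² - |A| + 1, i.e. 13 ≤ |A - A| ≤ 43.
Note: 0 ∈ A - A always (from a - a). The set is symmetric: if d ∈ A - A then -d ∈ A - A.
Enumerate nonzero differences d = a - a' with a > a' (then include -d):
Positive differences: {1, 2, 3, 4, 5, 6, 7, 8, 9, 10, 11, 15}
Full difference set: {0} ∪ (positive diffs) ∪ (negative diffs).
|A - A| = 1 + 2·12 = 25 (matches direct enumeration: 25).

|A - A| = 25


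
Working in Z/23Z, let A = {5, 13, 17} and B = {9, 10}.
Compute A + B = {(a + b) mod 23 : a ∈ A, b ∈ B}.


Work in Z/23Z: reduce every sum a + b modulo 23.
Enumerate all 6 pairs:
a = 5: 5+9=14, 5+10=15
a = 13: 13+9=22, 13+10=0
a = 17: 17+9=3, 17+10=4
Distinct residues collected: {0, 3, 4, 14, 15, 22}
|A + B| = 6 (out of 23 total residues).

A + B = {0, 3, 4, 14, 15, 22}


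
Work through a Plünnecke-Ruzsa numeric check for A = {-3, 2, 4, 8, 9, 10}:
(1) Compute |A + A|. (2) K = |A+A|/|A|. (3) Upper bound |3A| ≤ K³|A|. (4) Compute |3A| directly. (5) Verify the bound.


|A| = 6.
Step 1: Compute A + A by enumerating all 36 pairs.
A + A = {-6, -1, 1, 4, 5, 6, 7, 8, 10, 11, 12, 13, 14, 16, 17, 18, 19, 20}, so |A + A| = 18.
Step 2: Doubling constant K = |A + A|/|A| = 18/6 = 18/6 ≈ 3.0000.
Step 3: Plünnecke-Ruzsa gives |3A| ≤ K³·|A| = (3.0000)³ · 6 ≈ 162.0000.
Step 4: Compute 3A = A + A + A directly by enumerating all triples (a,b,c) ∈ A³; |3A| = 33.
Step 5: Check 33 ≤ 162.0000? Yes ✓.

K = 18/6, Plünnecke-Ruzsa bound K³|A| ≈ 162.0000, |3A| = 33, inequality holds.


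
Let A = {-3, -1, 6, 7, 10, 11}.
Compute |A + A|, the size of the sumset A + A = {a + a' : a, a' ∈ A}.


A + A = {a + a' : a, a' ∈ A}; |A| = 6.
General bounds: 2|A| - 1 ≤ |A + A| ≤ |A|(|A|+1)/2, i.e. 11 ≤ |A + A| ≤ 21.
Lower bound 2|A|-1 is attained iff A is an arithmetic progression.
Enumerate sums a + a' for a ≤ a' (symmetric, so this suffices):
a = -3: -3+-3=-6, -3+-1=-4, -3+6=3, -3+7=4, -3+10=7, -3+11=8
a = -1: -1+-1=-2, -1+6=5, -1+7=6, -1+10=9, -1+11=10
a = 6: 6+6=12, 6+7=13, 6+10=16, 6+11=17
a = 7: 7+7=14, 7+10=17, 7+11=18
a = 10: 10+10=20, 10+11=21
a = 11: 11+11=22
Distinct sums: {-6, -4, -2, 3, 4, 5, 6, 7, 8, 9, 10, 12, 13, 14, 16, 17, 18, 20, 21, 22}
|A + A| = 20

|A + A| = 20


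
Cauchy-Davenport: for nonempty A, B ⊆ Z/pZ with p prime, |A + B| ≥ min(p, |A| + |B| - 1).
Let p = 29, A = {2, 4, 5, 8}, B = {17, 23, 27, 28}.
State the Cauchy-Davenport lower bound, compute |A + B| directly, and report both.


Cauchy-Davenport: |A + B| ≥ min(p, |A| + |B| - 1) for A, B nonempty in Z/pZ.
|A| = 4, |B| = 4, p = 29.
CD lower bound = min(29, 4 + 4 - 1) = min(29, 7) = 7.
Compute A + B mod 29 directly:
a = 2: 2+17=19, 2+23=25, 2+27=0, 2+28=1
a = 4: 4+17=21, 4+23=27, 4+27=2, 4+28=3
a = 5: 5+17=22, 5+23=28, 5+27=3, 5+28=4
a = 8: 8+17=25, 8+23=2, 8+27=6, 8+28=7
A + B = {0, 1, 2, 3, 4, 6, 7, 19, 21, 22, 25, 27, 28}, so |A + B| = 13.
Verify: 13 ≥ 7? Yes ✓.

CD lower bound = 7, actual |A + B| = 13.


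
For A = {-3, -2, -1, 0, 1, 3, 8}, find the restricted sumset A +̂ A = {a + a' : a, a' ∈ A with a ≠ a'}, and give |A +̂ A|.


Restricted sumset: A +̂ A = {a + a' : a ∈ A, a' ∈ A, a ≠ a'}.
Equivalently, take A + A and drop any sum 2a that is achievable ONLY as a + a for a ∈ A (i.e. sums representable only with equal summands).
Enumerate pairs (a, a') with a < a' (symmetric, so each unordered pair gives one sum; this covers all a ≠ a'):
  -3 + -2 = -5
  -3 + -1 = -4
  -3 + 0 = -3
  -3 + 1 = -2
  -3 + 3 = 0
  -3 + 8 = 5
  -2 + -1 = -3
  -2 + 0 = -2
  -2 + 1 = -1
  -2 + 3 = 1
  -2 + 8 = 6
  -1 + 0 = -1
  -1 + 1 = 0
  -1 + 3 = 2
  -1 + 8 = 7
  0 + 1 = 1
  0 + 3 = 3
  0 + 8 = 8
  1 + 3 = 4
  1 + 8 = 9
  3 + 8 = 11
Collected distinct sums: {-5, -4, -3, -2, -1, 0, 1, 2, 3, 4, 5, 6, 7, 8, 9, 11}
|A +̂ A| = 16
(Reference bound: |A +̂ A| ≥ 2|A| - 3 for |A| ≥ 2, with |A| = 7 giving ≥ 11.)

|A +̂ A| = 16


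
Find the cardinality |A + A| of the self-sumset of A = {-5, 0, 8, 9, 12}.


A + A = {a + a' : a, a' ∈ A}; |A| = 5.
General bounds: 2|A| - 1 ≤ |A + A| ≤ |A|(|A|+1)/2, i.e. 9 ≤ |A + A| ≤ 15.
Lower bound 2|A|-1 is attained iff A is an arithmetic progression.
Enumerate sums a + a' for a ≤ a' (symmetric, so this suffices):
a = -5: -5+-5=-10, -5+0=-5, -5+8=3, -5+9=4, -5+12=7
a = 0: 0+0=0, 0+8=8, 0+9=9, 0+12=12
a = 8: 8+8=16, 8+9=17, 8+12=20
a = 9: 9+9=18, 9+12=21
a = 12: 12+12=24
Distinct sums: {-10, -5, 0, 3, 4, 7, 8, 9, 12, 16, 17, 18, 20, 21, 24}
|A + A| = 15

|A + A| = 15


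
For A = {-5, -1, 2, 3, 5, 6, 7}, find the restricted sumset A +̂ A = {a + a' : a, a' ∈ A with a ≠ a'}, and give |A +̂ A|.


Restricted sumset: A +̂ A = {a + a' : a ∈ A, a' ∈ A, a ≠ a'}.
Equivalently, take A + A and drop any sum 2a that is achievable ONLY as a + a for a ∈ A (i.e. sums representable only with equal summands).
Enumerate pairs (a, a') with a < a' (symmetric, so each unordered pair gives one sum; this covers all a ≠ a'):
  -5 + -1 = -6
  -5 + 2 = -3
  -5 + 3 = -2
  -5 + 5 = 0
  -5 + 6 = 1
  -5 + 7 = 2
  -1 + 2 = 1
  -1 + 3 = 2
  -1 + 5 = 4
  -1 + 6 = 5
  -1 + 7 = 6
  2 + 3 = 5
  2 + 5 = 7
  2 + 6 = 8
  2 + 7 = 9
  3 + 5 = 8
  3 + 6 = 9
  3 + 7 = 10
  5 + 6 = 11
  5 + 7 = 12
  6 + 7 = 13
Collected distinct sums: {-6, -3, -2, 0, 1, 2, 4, 5, 6, 7, 8, 9, 10, 11, 12, 13}
|A +̂ A| = 16
(Reference bound: |A +̂ A| ≥ 2|A| - 3 for |A| ≥ 2, with |A| = 7 giving ≥ 11.)

|A +̂ A| = 16


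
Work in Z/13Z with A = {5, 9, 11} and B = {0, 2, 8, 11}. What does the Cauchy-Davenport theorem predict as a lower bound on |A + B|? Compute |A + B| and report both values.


Cauchy-Davenport: |A + B| ≥ min(p, |A| + |B| - 1) for A, B nonempty in Z/pZ.
|A| = 3, |B| = 4, p = 13.
CD lower bound = min(13, 3 + 4 - 1) = min(13, 6) = 6.
Compute A + B mod 13 directly:
a = 5: 5+0=5, 5+2=7, 5+8=0, 5+11=3
a = 9: 9+0=9, 9+2=11, 9+8=4, 9+11=7
a = 11: 11+0=11, 11+2=0, 11+8=6, 11+11=9
A + B = {0, 3, 4, 5, 6, 7, 9, 11}, so |A + B| = 8.
Verify: 8 ≥ 6? Yes ✓.

CD lower bound = 6, actual |A + B| = 8.


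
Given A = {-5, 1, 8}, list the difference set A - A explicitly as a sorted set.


A - A = {a - a' : a, a' ∈ A}.
Compute a - a' for each ordered pair (a, a'):
a = -5: -5--5=0, -5-1=-6, -5-8=-13
a = 1: 1--5=6, 1-1=0, 1-8=-7
a = 8: 8--5=13, 8-1=7, 8-8=0
Collecting distinct values (and noting 0 appears from a-a):
A - A = {-13, -7, -6, 0, 6, 7, 13}
|A - A| = 7

A - A = {-13, -7, -6, 0, 6, 7, 13}


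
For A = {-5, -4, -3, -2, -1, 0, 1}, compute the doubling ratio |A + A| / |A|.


|A| = 7.
Compute A + A by enumerating all 49 pairs.
A + A = {-10, -9, -8, -7, -6, -5, -4, -3, -2, -1, 0, 1, 2}, so |A + A| = 13.
K = |A + A| / |A| = 13/7 (already in lowest terms) ≈ 1.8571.
Reference: AP of size 7 gives K = 13/7 ≈ 1.8571; a fully generic set of size 7 gives K ≈ 4.0000.

|A| = 7, |A + A| = 13, K = 13/7.


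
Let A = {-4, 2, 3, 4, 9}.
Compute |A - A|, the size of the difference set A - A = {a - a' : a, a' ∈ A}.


A - A = {a - a' : a, a' ∈ A}; |A| = 5.
Bounds: 2|A|-1 ≤ |A - A| ≤ |A|² - |A| + 1, i.e. 9 ≤ |A - A| ≤ 21.
Note: 0 ∈ A - A always (from a - a). The set is symmetric: if d ∈ A - A then -d ∈ A - A.
Enumerate nonzero differences d = a - a' with a > a' (then include -d):
Positive differences: {1, 2, 5, 6, 7, 8, 13}
Full difference set: {0} ∪ (positive diffs) ∪ (negative diffs).
|A - A| = 1 + 2·7 = 15 (matches direct enumeration: 15).

|A - A| = 15


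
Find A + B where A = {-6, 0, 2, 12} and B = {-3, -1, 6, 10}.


A + B = {a + b : a ∈ A, b ∈ B}.
Enumerate all |A|·|B| = 4·4 = 16 pairs (a, b) and collect distinct sums.
a = -6: -6+-3=-9, -6+-1=-7, -6+6=0, -6+10=4
a = 0: 0+-3=-3, 0+-1=-1, 0+6=6, 0+10=10
a = 2: 2+-3=-1, 2+-1=1, 2+6=8, 2+10=12
a = 12: 12+-3=9, 12+-1=11, 12+6=18, 12+10=22
Collecting distinct sums: A + B = {-9, -7, -3, -1, 0, 1, 4, 6, 8, 9, 10, 11, 12, 18, 22}
|A + B| = 15

A + B = {-9, -7, -3, -1, 0, 1, 4, 6, 8, 9, 10, 11, 12, 18, 22}


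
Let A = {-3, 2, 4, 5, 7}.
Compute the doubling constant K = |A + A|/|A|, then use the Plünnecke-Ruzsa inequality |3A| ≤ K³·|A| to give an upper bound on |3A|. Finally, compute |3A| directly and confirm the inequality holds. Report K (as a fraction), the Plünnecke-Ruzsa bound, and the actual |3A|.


|A| = 5.
Step 1: Compute A + A by enumerating all 25 pairs.
A + A = {-6, -1, 1, 2, 4, 6, 7, 8, 9, 10, 11, 12, 14}, so |A + A| = 13.
Step 2: Doubling constant K = |A + A|/|A| = 13/5 = 13/5 ≈ 2.6000.
Step 3: Plünnecke-Ruzsa gives |3A| ≤ K³·|A| = (2.6000)³ · 5 ≈ 87.8800.
Step 4: Compute 3A = A + A + A directly by enumerating all triples (a,b,c) ∈ A³; |3A| = 23.
Step 5: Check 23 ≤ 87.8800? Yes ✓.

K = 13/5, Plünnecke-Ruzsa bound K³|A| ≈ 87.8800, |3A| = 23, inequality holds.


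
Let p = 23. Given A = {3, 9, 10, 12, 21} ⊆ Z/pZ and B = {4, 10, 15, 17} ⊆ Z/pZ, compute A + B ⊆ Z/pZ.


Work in Z/23Z: reduce every sum a + b modulo 23.
Enumerate all 20 pairs:
a = 3: 3+4=7, 3+10=13, 3+15=18, 3+17=20
a = 9: 9+4=13, 9+10=19, 9+15=1, 9+17=3
a = 10: 10+4=14, 10+10=20, 10+15=2, 10+17=4
a = 12: 12+4=16, 12+10=22, 12+15=4, 12+17=6
a = 21: 21+4=2, 21+10=8, 21+15=13, 21+17=15
Distinct residues collected: {1, 2, 3, 4, 6, 7, 8, 13, 14, 15, 16, 18, 19, 20, 22}
|A + B| = 15 (out of 23 total residues).

A + B = {1, 2, 3, 4, 6, 7, 8, 13, 14, 15, 16, 18, 19, 20, 22}


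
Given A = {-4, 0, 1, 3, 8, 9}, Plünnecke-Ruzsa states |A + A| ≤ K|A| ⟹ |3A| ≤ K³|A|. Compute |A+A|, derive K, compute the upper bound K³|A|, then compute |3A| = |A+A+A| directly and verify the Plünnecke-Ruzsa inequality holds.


|A| = 6.
Step 1: Compute A + A by enumerating all 36 pairs.
A + A = {-8, -4, -3, -1, 0, 1, 2, 3, 4, 5, 6, 8, 9, 10, 11, 12, 16, 17, 18}, so |A + A| = 19.
Step 2: Doubling constant K = |A + A|/|A| = 19/6 = 19/6 ≈ 3.1667.
Step 3: Plünnecke-Ruzsa gives |3A| ≤ K³·|A| = (3.1667)³ · 6 ≈ 190.5278.
Step 4: Compute 3A = A + A + A directly by enumerating all triples (a,b,c) ∈ A³; |3A| = 34.
Step 5: Check 34 ≤ 190.5278? Yes ✓.

K = 19/6, Plünnecke-Ruzsa bound K³|A| ≈ 190.5278, |3A| = 34, inequality holds.


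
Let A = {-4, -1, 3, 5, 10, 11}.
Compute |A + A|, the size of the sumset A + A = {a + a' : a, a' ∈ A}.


A + A = {a + a' : a, a' ∈ A}; |A| = 6.
General bounds: 2|A| - 1 ≤ |A + A| ≤ |A|(|A|+1)/2, i.e. 11 ≤ |A + A| ≤ 21.
Lower bound 2|A|-1 is attained iff A is an arithmetic progression.
Enumerate sums a + a' for a ≤ a' (symmetric, so this suffices):
a = -4: -4+-4=-8, -4+-1=-5, -4+3=-1, -4+5=1, -4+10=6, -4+11=7
a = -1: -1+-1=-2, -1+3=2, -1+5=4, -1+10=9, -1+11=10
a = 3: 3+3=6, 3+5=8, 3+10=13, 3+11=14
a = 5: 5+5=10, 5+10=15, 5+11=16
a = 10: 10+10=20, 10+11=21
a = 11: 11+11=22
Distinct sums: {-8, -5, -2, -1, 1, 2, 4, 6, 7, 8, 9, 10, 13, 14, 15, 16, 20, 21, 22}
|A + A| = 19

|A + A| = 19


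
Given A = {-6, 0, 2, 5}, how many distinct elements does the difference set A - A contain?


A - A = {a - a' : a, a' ∈ A}; |A| = 4.
Bounds: 2|A|-1 ≤ |A - A| ≤ |A|² - |A| + 1, i.e. 7 ≤ |A - A| ≤ 13.
Note: 0 ∈ A - A always (from a - a). The set is symmetric: if d ∈ A - A then -d ∈ A - A.
Enumerate nonzero differences d = a - a' with a > a' (then include -d):
Positive differences: {2, 3, 5, 6, 8, 11}
Full difference set: {0} ∪ (positive diffs) ∪ (negative diffs).
|A - A| = 1 + 2·6 = 13 (matches direct enumeration: 13).

|A - A| = 13


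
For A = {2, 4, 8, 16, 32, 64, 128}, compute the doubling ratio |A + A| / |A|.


|A| = 7.
Compute A + A by enumerating all 49 pairs.
A + A = {4, 6, 8, 10, 12, 16, 18, 20, 24, 32, 34, 36, 40, 48, 64, 66, 68, 72, 80, 96, 128, 130, 132, 136, 144, 160, 192, 256}, so |A + A| = 28.
K = |A + A| / |A| = 28/7 = 4/1 ≈ 4.0000.
Reference: AP of size 7 gives K = 13/7 ≈ 1.8571; a fully generic set of size 7 gives K ≈ 4.0000.

|A| = 7, |A + A| = 28, K = 28/7 = 4/1.


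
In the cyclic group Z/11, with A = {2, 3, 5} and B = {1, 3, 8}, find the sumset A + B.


Work in Z/11Z: reduce every sum a + b modulo 11.
Enumerate all 9 pairs:
a = 2: 2+1=3, 2+3=5, 2+8=10
a = 3: 3+1=4, 3+3=6, 3+8=0
a = 5: 5+1=6, 5+3=8, 5+8=2
Distinct residues collected: {0, 2, 3, 4, 5, 6, 8, 10}
|A + B| = 8 (out of 11 total residues).

A + B = {0, 2, 3, 4, 5, 6, 8, 10}


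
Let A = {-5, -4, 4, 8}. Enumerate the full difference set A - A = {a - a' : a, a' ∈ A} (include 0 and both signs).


A - A = {a - a' : a, a' ∈ A}.
Compute a - a' for each ordered pair (a, a'):
a = -5: -5--5=0, -5--4=-1, -5-4=-9, -5-8=-13
a = -4: -4--5=1, -4--4=0, -4-4=-8, -4-8=-12
a = 4: 4--5=9, 4--4=8, 4-4=0, 4-8=-4
a = 8: 8--5=13, 8--4=12, 8-4=4, 8-8=0
Collecting distinct values (and noting 0 appears from a-a):
A - A = {-13, -12, -9, -8, -4, -1, 0, 1, 4, 8, 9, 12, 13}
|A - A| = 13

A - A = {-13, -12, -9, -8, -4, -1, 0, 1, 4, 8, 9, 12, 13}


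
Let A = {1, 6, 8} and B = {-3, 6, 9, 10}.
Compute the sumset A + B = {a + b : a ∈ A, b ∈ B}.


A + B = {a + b : a ∈ A, b ∈ B}.
Enumerate all |A|·|B| = 3·4 = 12 pairs (a, b) and collect distinct sums.
a = 1: 1+-3=-2, 1+6=7, 1+9=10, 1+10=11
a = 6: 6+-3=3, 6+6=12, 6+9=15, 6+10=16
a = 8: 8+-3=5, 8+6=14, 8+9=17, 8+10=18
Collecting distinct sums: A + B = {-2, 3, 5, 7, 10, 11, 12, 14, 15, 16, 17, 18}
|A + B| = 12

A + B = {-2, 3, 5, 7, 10, 11, 12, 14, 15, 16, 17, 18}


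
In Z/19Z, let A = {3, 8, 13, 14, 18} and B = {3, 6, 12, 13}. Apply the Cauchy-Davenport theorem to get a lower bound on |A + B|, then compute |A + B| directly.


Cauchy-Davenport: |A + B| ≥ min(p, |A| + |B| - 1) for A, B nonempty in Z/pZ.
|A| = 5, |B| = 4, p = 19.
CD lower bound = min(19, 5 + 4 - 1) = min(19, 8) = 8.
Compute A + B mod 19 directly:
a = 3: 3+3=6, 3+6=9, 3+12=15, 3+13=16
a = 8: 8+3=11, 8+6=14, 8+12=1, 8+13=2
a = 13: 13+3=16, 13+6=0, 13+12=6, 13+13=7
a = 14: 14+3=17, 14+6=1, 14+12=7, 14+13=8
a = 18: 18+3=2, 18+6=5, 18+12=11, 18+13=12
A + B = {0, 1, 2, 5, 6, 7, 8, 9, 11, 12, 14, 15, 16, 17}, so |A + B| = 14.
Verify: 14 ≥ 8? Yes ✓.

CD lower bound = 8, actual |A + B| = 14.


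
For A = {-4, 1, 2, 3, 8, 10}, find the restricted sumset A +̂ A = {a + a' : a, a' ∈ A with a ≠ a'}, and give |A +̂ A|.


Restricted sumset: A +̂ A = {a + a' : a ∈ A, a' ∈ A, a ≠ a'}.
Equivalently, take A + A and drop any sum 2a that is achievable ONLY as a + a for a ∈ A (i.e. sums representable only with equal summands).
Enumerate pairs (a, a') with a < a' (symmetric, so each unordered pair gives one sum; this covers all a ≠ a'):
  -4 + 1 = -3
  -4 + 2 = -2
  -4 + 3 = -1
  -4 + 8 = 4
  -4 + 10 = 6
  1 + 2 = 3
  1 + 3 = 4
  1 + 8 = 9
  1 + 10 = 11
  2 + 3 = 5
  2 + 8 = 10
  2 + 10 = 12
  3 + 8 = 11
  3 + 10 = 13
  8 + 10 = 18
Collected distinct sums: {-3, -2, -1, 3, 4, 5, 6, 9, 10, 11, 12, 13, 18}
|A +̂ A| = 13
(Reference bound: |A +̂ A| ≥ 2|A| - 3 for |A| ≥ 2, with |A| = 6 giving ≥ 9.)

|A +̂ A| = 13


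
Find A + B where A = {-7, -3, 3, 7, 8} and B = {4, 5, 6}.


A + B = {a + b : a ∈ A, b ∈ B}.
Enumerate all |A|·|B| = 5·3 = 15 pairs (a, b) and collect distinct sums.
a = -7: -7+4=-3, -7+5=-2, -7+6=-1
a = -3: -3+4=1, -3+5=2, -3+6=3
a = 3: 3+4=7, 3+5=8, 3+6=9
a = 7: 7+4=11, 7+5=12, 7+6=13
a = 8: 8+4=12, 8+5=13, 8+6=14
Collecting distinct sums: A + B = {-3, -2, -1, 1, 2, 3, 7, 8, 9, 11, 12, 13, 14}
|A + B| = 13

A + B = {-3, -2, -1, 1, 2, 3, 7, 8, 9, 11, 12, 13, 14}


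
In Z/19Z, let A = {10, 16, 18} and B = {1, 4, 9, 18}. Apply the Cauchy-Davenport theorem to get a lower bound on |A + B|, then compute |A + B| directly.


Cauchy-Davenport: |A + B| ≥ min(p, |A| + |B| - 1) for A, B nonempty in Z/pZ.
|A| = 3, |B| = 4, p = 19.
CD lower bound = min(19, 3 + 4 - 1) = min(19, 6) = 6.
Compute A + B mod 19 directly:
a = 10: 10+1=11, 10+4=14, 10+9=0, 10+18=9
a = 16: 16+1=17, 16+4=1, 16+9=6, 16+18=15
a = 18: 18+1=0, 18+4=3, 18+9=8, 18+18=17
A + B = {0, 1, 3, 6, 8, 9, 11, 14, 15, 17}, so |A + B| = 10.
Verify: 10 ≥ 6? Yes ✓.

CD lower bound = 6, actual |A + B| = 10.


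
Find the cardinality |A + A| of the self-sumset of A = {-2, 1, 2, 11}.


A + A = {a + a' : a, a' ∈ A}; |A| = 4.
General bounds: 2|A| - 1 ≤ |A + A| ≤ |A|(|A|+1)/2, i.e. 7 ≤ |A + A| ≤ 10.
Lower bound 2|A|-1 is attained iff A is an arithmetic progression.
Enumerate sums a + a' for a ≤ a' (symmetric, so this suffices):
a = -2: -2+-2=-4, -2+1=-1, -2+2=0, -2+11=9
a = 1: 1+1=2, 1+2=3, 1+11=12
a = 2: 2+2=4, 2+11=13
a = 11: 11+11=22
Distinct sums: {-4, -1, 0, 2, 3, 4, 9, 12, 13, 22}
|A + A| = 10

|A + A| = 10


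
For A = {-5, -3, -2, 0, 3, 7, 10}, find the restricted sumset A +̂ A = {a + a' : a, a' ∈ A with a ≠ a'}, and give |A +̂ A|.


Restricted sumset: A +̂ A = {a + a' : a ∈ A, a' ∈ A, a ≠ a'}.
Equivalently, take A + A and drop any sum 2a that is achievable ONLY as a + a for a ∈ A (i.e. sums representable only with equal summands).
Enumerate pairs (a, a') with a < a' (symmetric, so each unordered pair gives one sum; this covers all a ≠ a'):
  -5 + -3 = -8
  -5 + -2 = -7
  -5 + 0 = -5
  -5 + 3 = -2
  -5 + 7 = 2
  -5 + 10 = 5
  -3 + -2 = -5
  -3 + 0 = -3
  -3 + 3 = 0
  -3 + 7 = 4
  -3 + 10 = 7
  -2 + 0 = -2
  -2 + 3 = 1
  -2 + 7 = 5
  -2 + 10 = 8
  0 + 3 = 3
  0 + 7 = 7
  0 + 10 = 10
  3 + 7 = 10
  3 + 10 = 13
  7 + 10 = 17
Collected distinct sums: {-8, -7, -5, -3, -2, 0, 1, 2, 3, 4, 5, 7, 8, 10, 13, 17}
|A +̂ A| = 16
(Reference bound: |A +̂ A| ≥ 2|A| - 3 for |A| ≥ 2, with |A| = 7 giving ≥ 11.)

|A +̂ A| = 16


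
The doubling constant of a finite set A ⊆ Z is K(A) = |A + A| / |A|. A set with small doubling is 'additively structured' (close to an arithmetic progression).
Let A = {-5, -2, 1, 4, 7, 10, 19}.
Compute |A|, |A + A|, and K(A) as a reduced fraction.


|A| = 7.
Compute A + A by enumerating all 49 pairs.
A + A = {-10, -7, -4, -1, 2, 5, 8, 11, 14, 17, 20, 23, 26, 29, 38}, so |A + A| = 15.
K = |A + A| / |A| = 15/7 (already in lowest terms) ≈ 2.1429.
Reference: AP of size 7 gives K = 13/7 ≈ 1.8571; a fully generic set of size 7 gives K ≈ 4.0000.

|A| = 7, |A + A| = 15, K = 15/7.


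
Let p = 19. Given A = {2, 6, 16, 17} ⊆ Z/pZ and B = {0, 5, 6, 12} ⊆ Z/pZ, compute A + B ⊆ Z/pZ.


Work in Z/19Z: reduce every sum a + b modulo 19.
Enumerate all 16 pairs:
a = 2: 2+0=2, 2+5=7, 2+6=8, 2+12=14
a = 6: 6+0=6, 6+5=11, 6+6=12, 6+12=18
a = 16: 16+0=16, 16+5=2, 16+6=3, 16+12=9
a = 17: 17+0=17, 17+5=3, 17+6=4, 17+12=10
Distinct residues collected: {2, 3, 4, 6, 7, 8, 9, 10, 11, 12, 14, 16, 17, 18}
|A + B| = 14 (out of 19 total residues).

A + B = {2, 3, 4, 6, 7, 8, 9, 10, 11, 12, 14, 16, 17, 18}


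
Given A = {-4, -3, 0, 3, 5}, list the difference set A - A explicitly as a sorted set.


A - A = {a - a' : a, a' ∈ A}.
Compute a - a' for each ordered pair (a, a'):
a = -4: -4--4=0, -4--3=-1, -4-0=-4, -4-3=-7, -4-5=-9
a = -3: -3--4=1, -3--3=0, -3-0=-3, -3-3=-6, -3-5=-8
a = 0: 0--4=4, 0--3=3, 0-0=0, 0-3=-3, 0-5=-5
a = 3: 3--4=7, 3--3=6, 3-0=3, 3-3=0, 3-5=-2
a = 5: 5--4=9, 5--3=8, 5-0=5, 5-3=2, 5-5=0
Collecting distinct values (and noting 0 appears from a-a):
A - A = {-9, -8, -7, -6, -5, -4, -3, -2, -1, 0, 1, 2, 3, 4, 5, 6, 7, 8, 9}
|A - A| = 19

A - A = {-9, -8, -7, -6, -5, -4, -3, -2, -1, 0, 1, 2, 3, 4, 5, 6, 7, 8, 9}


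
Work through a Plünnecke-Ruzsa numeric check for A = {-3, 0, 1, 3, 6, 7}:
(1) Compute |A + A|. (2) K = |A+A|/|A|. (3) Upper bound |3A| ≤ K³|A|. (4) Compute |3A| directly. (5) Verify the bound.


|A| = 6.
Step 1: Compute A + A by enumerating all 36 pairs.
A + A = {-6, -3, -2, 0, 1, 2, 3, 4, 6, 7, 8, 9, 10, 12, 13, 14}, so |A + A| = 16.
Step 2: Doubling constant K = |A + A|/|A| = 16/6 = 16/6 ≈ 2.6667.
Step 3: Plünnecke-Ruzsa gives |3A| ≤ K³·|A| = (2.6667)³ · 6 ≈ 113.7778.
Step 4: Compute 3A = A + A + A directly by enumerating all triples (a,b,c) ∈ A³; |3A| = 28.
Step 5: Check 28 ≤ 113.7778? Yes ✓.

K = 16/6, Plünnecke-Ruzsa bound K³|A| ≈ 113.7778, |3A| = 28, inequality holds.


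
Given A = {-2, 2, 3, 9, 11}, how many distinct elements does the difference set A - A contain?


A - A = {a - a' : a, a' ∈ A}; |A| = 5.
Bounds: 2|A|-1 ≤ |A - A| ≤ |A|² - |A| + 1, i.e. 9 ≤ |A - A| ≤ 21.
Note: 0 ∈ A - A always (from a - a). The set is symmetric: if d ∈ A - A then -d ∈ A - A.
Enumerate nonzero differences d = a - a' with a > a' (then include -d):
Positive differences: {1, 2, 4, 5, 6, 7, 8, 9, 11, 13}
Full difference set: {0} ∪ (positive diffs) ∪ (negative diffs).
|A - A| = 1 + 2·10 = 21 (matches direct enumeration: 21).

|A - A| = 21


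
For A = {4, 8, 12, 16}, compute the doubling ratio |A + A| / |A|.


|A| = 4.
Compute A + A by enumerating all 16 pairs.
A + A = {8, 12, 16, 20, 24, 28, 32}, so |A + A| = 7.
K = |A + A| / |A| = 7/4 (already in lowest terms) ≈ 1.7500.
Reference: AP of size 4 gives K = 7/4 ≈ 1.7500; a fully generic set of size 4 gives K ≈ 2.5000.

|A| = 4, |A + A| = 7, K = 7/4.


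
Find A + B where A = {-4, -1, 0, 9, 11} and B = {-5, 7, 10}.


A + B = {a + b : a ∈ A, b ∈ B}.
Enumerate all |A|·|B| = 5·3 = 15 pairs (a, b) and collect distinct sums.
a = -4: -4+-5=-9, -4+7=3, -4+10=6
a = -1: -1+-5=-6, -1+7=6, -1+10=9
a = 0: 0+-5=-5, 0+7=7, 0+10=10
a = 9: 9+-5=4, 9+7=16, 9+10=19
a = 11: 11+-5=6, 11+7=18, 11+10=21
Collecting distinct sums: A + B = {-9, -6, -5, 3, 4, 6, 7, 9, 10, 16, 18, 19, 21}
|A + B| = 13

A + B = {-9, -6, -5, 3, 4, 6, 7, 9, 10, 16, 18, 19, 21}


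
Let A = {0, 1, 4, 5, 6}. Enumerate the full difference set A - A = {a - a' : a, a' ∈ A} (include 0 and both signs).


A - A = {a - a' : a, a' ∈ A}.
Compute a - a' for each ordered pair (a, a'):
a = 0: 0-0=0, 0-1=-1, 0-4=-4, 0-5=-5, 0-6=-6
a = 1: 1-0=1, 1-1=0, 1-4=-3, 1-5=-4, 1-6=-5
a = 4: 4-0=4, 4-1=3, 4-4=0, 4-5=-1, 4-6=-2
a = 5: 5-0=5, 5-1=4, 5-4=1, 5-5=0, 5-6=-1
a = 6: 6-0=6, 6-1=5, 6-4=2, 6-5=1, 6-6=0
Collecting distinct values (and noting 0 appears from a-a):
A - A = {-6, -5, -4, -3, -2, -1, 0, 1, 2, 3, 4, 5, 6}
|A - A| = 13

A - A = {-6, -5, -4, -3, -2, -1, 0, 1, 2, 3, 4, 5, 6}


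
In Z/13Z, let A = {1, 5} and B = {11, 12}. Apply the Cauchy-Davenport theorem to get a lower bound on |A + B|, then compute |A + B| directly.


Cauchy-Davenport: |A + B| ≥ min(p, |A| + |B| - 1) for A, B nonempty in Z/pZ.
|A| = 2, |B| = 2, p = 13.
CD lower bound = min(13, 2 + 2 - 1) = min(13, 3) = 3.
Compute A + B mod 13 directly:
a = 1: 1+11=12, 1+12=0
a = 5: 5+11=3, 5+12=4
A + B = {0, 3, 4, 12}, so |A + B| = 4.
Verify: 4 ≥ 3? Yes ✓.

CD lower bound = 3, actual |A + B| = 4.


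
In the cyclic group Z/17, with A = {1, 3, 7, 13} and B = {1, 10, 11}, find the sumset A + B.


Work in Z/17Z: reduce every sum a + b modulo 17.
Enumerate all 12 pairs:
a = 1: 1+1=2, 1+10=11, 1+11=12
a = 3: 3+1=4, 3+10=13, 3+11=14
a = 7: 7+1=8, 7+10=0, 7+11=1
a = 13: 13+1=14, 13+10=6, 13+11=7
Distinct residues collected: {0, 1, 2, 4, 6, 7, 8, 11, 12, 13, 14}
|A + B| = 11 (out of 17 total residues).

A + B = {0, 1, 2, 4, 6, 7, 8, 11, 12, 13, 14}


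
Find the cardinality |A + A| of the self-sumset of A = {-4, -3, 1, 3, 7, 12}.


A + A = {a + a' : a, a' ∈ A}; |A| = 6.
General bounds: 2|A| - 1 ≤ |A + A| ≤ |A|(|A|+1)/2, i.e. 11 ≤ |A + A| ≤ 21.
Lower bound 2|A|-1 is attained iff A is an arithmetic progression.
Enumerate sums a + a' for a ≤ a' (symmetric, so this suffices):
a = -4: -4+-4=-8, -4+-3=-7, -4+1=-3, -4+3=-1, -4+7=3, -4+12=8
a = -3: -3+-3=-6, -3+1=-2, -3+3=0, -3+7=4, -3+12=9
a = 1: 1+1=2, 1+3=4, 1+7=8, 1+12=13
a = 3: 3+3=6, 3+7=10, 3+12=15
a = 7: 7+7=14, 7+12=19
a = 12: 12+12=24
Distinct sums: {-8, -7, -6, -3, -2, -1, 0, 2, 3, 4, 6, 8, 9, 10, 13, 14, 15, 19, 24}
|A + A| = 19

|A + A| = 19


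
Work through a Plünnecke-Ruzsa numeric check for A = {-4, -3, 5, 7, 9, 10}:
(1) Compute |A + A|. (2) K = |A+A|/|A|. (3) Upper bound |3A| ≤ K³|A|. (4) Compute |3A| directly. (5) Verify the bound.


|A| = 6.
Step 1: Compute A + A by enumerating all 36 pairs.
A + A = {-8, -7, -6, 1, 2, 3, 4, 5, 6, 7, 10, 12, 14, 15, 16, 17, 18, 19, 20}, so |A + A| = 19.
Step 2: Doubling constant K = |A + A|/|A| = 19/6 = 19/6 ≈ 3.1667.
Step 3: Plünnecke-Ruzsa gives |3A| ≤ K³·|A| = (3.1667)³ · 6 ≈ 190.5278.
Step 4: Compute 3A = A + A + A directly by enumerating all triples (a,b,c) ∈ A³; |3A| = 36.
Step 5: Check 36 ≤ 190.5278? Yes ✓.

K = 19/6, Plünnecke-Ruzsa bound K³|A| ≈ 190.5278, |3A| = 36, inequality holds.


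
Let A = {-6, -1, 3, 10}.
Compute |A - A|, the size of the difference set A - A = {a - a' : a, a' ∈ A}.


A - A = {a - a' : a, a' ∈ A}; |A| = 4.
Bounds: 2|A|-1 ≤ |A - A| ≤ |A|² - |A| + 1, i.e. 7 ≤ |A - A| ≤ 13.
Note: 0 ∈ A - A always (from a - a). The set is symmetric: if d ∈ A - A then -d ∈ A - A.
Enumerate nonzero differences d = a - a' with a > a' (then include -d):
Positive differences: {4, 5, 7, 9, 11, 16}
Full difference set: {0} ∪ (positive diffs) ∪ (negative diffs).
|A - A| = 1 + 2·6 = 13 (matches direct enumeration: 13).

|A - A| = 13


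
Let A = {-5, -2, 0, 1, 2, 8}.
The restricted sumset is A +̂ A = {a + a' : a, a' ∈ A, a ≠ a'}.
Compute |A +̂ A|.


Restricted sumset: A +̂ A = {a + a' : a ∈ A, a' ∈ A, a ≠ a'}.
Equivalently, take A + A and drop any sum 2a that is achievable ONLY as a + a for a ∈ A (i.e. sums representable only with equal summands).
Enumerate pairs (a, a') with a < a' (symmetric, so each unordered pair gives one sum; this covers all a ≠ a'):
  -5 + -2 = -7
  -5 + 0 = -5
  -5 + 1 = -4
  -5 + 2 = -3
  -5 + 8 = 3
  -2 + 0 = -2
  -2 + 1 = -1
  -2 + 2 = 0
  -2 + 8 = 6
  0 + 1 = 1
  0 + 2 = 2
  0 + 8 = 8
  1 + 2 = 3
  1 + 8 = 9
  2 + 8 = 10
Collected distinct sums: {-7, -5, -4, -3, -2, -1, 0, 1, 2, 3, 6, 8, 9, 10}
|A +̂ A| = 14
(Reference bound: |A +̂ A| ≥ 2|A| - 3 for |A| ≥ 2, with |A| = 6 giving ≥ 9.)

|A +̂ A| = 14


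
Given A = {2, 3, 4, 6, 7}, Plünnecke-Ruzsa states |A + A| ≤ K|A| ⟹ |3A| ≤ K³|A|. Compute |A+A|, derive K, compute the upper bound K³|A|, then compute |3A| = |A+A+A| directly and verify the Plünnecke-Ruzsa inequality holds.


|A| = 5.
Step 1: Compute A + A by enumerating all 25 pairs.
A + A = {4, 5, 6, 7, 8, 9, 10, 11, 12, 13, 14}, so |A + A| = 11.
Step 2: Doubling constant K = |A + A|/|A| = 11/5 = 11/5 ≈ 2.2000.
Step 3: Plünnecke-Ruzsa gives |3A| ≤ K³·|A| = (2.2000)³ · 5 ≈ 53.2400.
Step 4: Compute 3A = A + A + A directly by enumerating all triples (a,b,c) ∈ A³; |3A| = 16.
Step 5: Check 16 ≤ 53.2400? Yes ✓.

K = 11/5, Plünnecke-Ruzsa bound K³|A| ≈ 53.2400, |3A| = 16, inequality holds.


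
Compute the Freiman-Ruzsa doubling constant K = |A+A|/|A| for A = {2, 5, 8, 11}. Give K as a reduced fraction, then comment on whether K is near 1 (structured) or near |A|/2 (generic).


|A| = 4.
Compute A + A by enumerating all 16 pairs.
A + A = {4, 7, 10, 13, 16, 19, 22}, so |A + A| = 7.
K = |A + A| / |A| = 7/4 (already in lowest terms) ≈ 1.7500.
Reference: AP of size 4 gives K = 7/4 ≈ 1.7500; a fully generic set of size 4 gives K ≈ 2.5000.

|A| = 4, |A + A| = 7, K = 7/4.


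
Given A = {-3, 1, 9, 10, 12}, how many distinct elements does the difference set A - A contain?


A - A = {a - a' : a, a' ∈ A}; |A| = 5.
Bounds: 2|A|-1 ≤ |A - A| ≤ |A|² - |A| + 1, i.e. 9 ≤ |A - A| ≤ 21.
Note: 0 ∈ A - A always (from a - a). The set is symmetric: if d ∈ A - A then -d ∈ A - A.
Enumerate nonzero differences d = a - a' with a > a' (then include -d):
Positive differences: {1, 2, 3, 4, 8, 9, 11, 12, 13, 15}
Full difference set: {0} ∪ (positive diffs) ∪ (negative diffs).
|A - A| = 1 + 2·10 = 21 (matches direct enumeration: 21).

|A - A| = 21


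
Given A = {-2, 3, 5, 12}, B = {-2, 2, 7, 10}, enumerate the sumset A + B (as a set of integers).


A + B = {a + b : a ∈ A, b ∈ B}.
Enumerate all |A|·|B| = 4·4 = 16 pairs (a, b) and collect distinct sums.
a = -2: -2+-2=-4, -2+2=0, -2+7=5, -2+10=8
a = 3: 3+-2=1, 3+2=5, 3+7=10, 3+10=13
a = 5: 5+-2=3, 5+2=7, 5+7=12, 5+10=15
a = 12: 12+-2=10, 12+2=14, 12+7=19, 12+10=22
Collecting distinct sums: A + B = {-4, 0, 1, 3, 5, 7, 8, 10, 12, 13, 14, 15, 19, 22}
|A + B| = 14

A + B = {-4, 0, 1, 3, 5, 7, 8, 10, 12, 13, 14, 15, 19, 22}


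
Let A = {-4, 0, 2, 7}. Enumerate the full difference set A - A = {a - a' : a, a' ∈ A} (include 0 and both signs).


A - A = {a - a' : a, a' ∈ A}.
Compute a - a' for each ordered pair (a, a'):
a = -4: -4--4=0, -4-0=-4, -4-2=-6, -4-7=-11
a = 0: 0--4=4, 0-0=0, 0-2=-2, 0-7=-7
a = 2: 2--4=6, 2-0=2, 2-2=0, 2-7=-5
a = 7: 7--4=11, 7-0=7, 7-2=5, 7-7=0
Collecting distinct values (and noting 0 appears from a-a):
A - A = {-11, -7, -6, -5, -4, -2, 0, 2, 4, 5, 6, 7, 11}
|A - A| = 13

A - A = {-11, -7, -6, -5, -4, -2, 0, 2, 4, 5, 6, 7, 11}
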